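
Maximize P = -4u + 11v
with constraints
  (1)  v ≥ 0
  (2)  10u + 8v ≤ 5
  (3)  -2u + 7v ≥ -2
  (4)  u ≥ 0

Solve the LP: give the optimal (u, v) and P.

Extreme points and P = -4u + 11v:
  (1/2, 0) → P = -2
  (0, 0) → P = 0
  (0, 5/8) → P = 55/8

The binding constraints are 10u + 8v = 5 and u = 0.
Solving simultaneously gives u = 0, v = 5/8.

u = 0, v = 5/8, maximum P = 55/8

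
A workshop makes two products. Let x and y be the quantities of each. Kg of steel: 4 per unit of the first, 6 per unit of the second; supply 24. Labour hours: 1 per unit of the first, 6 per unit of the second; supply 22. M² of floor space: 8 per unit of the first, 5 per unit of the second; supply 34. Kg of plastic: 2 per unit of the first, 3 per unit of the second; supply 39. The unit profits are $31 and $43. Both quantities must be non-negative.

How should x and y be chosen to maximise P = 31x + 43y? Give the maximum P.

Vertices and P = 31x + 43y:
  (0, 0) → P = 0
  (0, 11/3) → P = 473/3
  (17/4, 0) → P = 527/4
  (2/3, 32/9) → P = 1562/9
  (3, 2) → P = 179

x = 3, y = 2, maximum P = 179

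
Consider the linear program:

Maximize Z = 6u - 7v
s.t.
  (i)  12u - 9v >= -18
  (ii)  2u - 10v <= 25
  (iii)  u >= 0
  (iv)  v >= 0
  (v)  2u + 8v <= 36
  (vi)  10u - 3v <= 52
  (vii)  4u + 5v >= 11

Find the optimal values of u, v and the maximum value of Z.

Corner points and Z = 6u - 7v:
  (30/19, 78/19) → Z = -366/19
  (3/32, 17/8) → Z = -229/16
  (26/5, 0) → Z = 156/5
  (11/4, 0) → Z = 33/2
  (262/43, 128/43) → Z = 676/43

The binding constraints are v = 0 and 10u - 3v = 52.
Solving simultaneously gives u = 26/5, v = 0.

u = 26/5, v = 0, maximum Z = 156/5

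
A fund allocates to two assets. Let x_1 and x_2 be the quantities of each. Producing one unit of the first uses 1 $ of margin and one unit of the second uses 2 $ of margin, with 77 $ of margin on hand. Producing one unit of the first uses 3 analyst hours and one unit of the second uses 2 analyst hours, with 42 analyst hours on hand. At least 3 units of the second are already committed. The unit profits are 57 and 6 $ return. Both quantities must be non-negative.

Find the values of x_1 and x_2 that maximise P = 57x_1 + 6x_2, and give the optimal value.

Corner points and P = 57x_1 + 6x_2:
  (0, 21) → P = 126
  (0, 3) → P = 18
  (12, 3) → P = 702

The optimum lies where 3x_1 + 2x_2 = 42 and x_2 = 3.
Solving simultaneously gives x_1 = 12, x_2 = 3.

x_1 = 12, x_2 = 3, maximum P = 702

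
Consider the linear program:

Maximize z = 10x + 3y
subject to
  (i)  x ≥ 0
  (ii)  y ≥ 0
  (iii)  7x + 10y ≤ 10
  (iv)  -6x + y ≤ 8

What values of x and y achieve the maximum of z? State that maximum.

Feasible corners and z = 10x + 3y:
  (0, 0) → z = 0
  (0, 1) → z = 3
  (10/7, 0) → z = 100/7

At the optimal vertex, y = 0 and 7x + 10y = 10.
Solving simultaneously gives x = 10/7, y = 0.

x = 10/7, y = 0, maximum z = 100/7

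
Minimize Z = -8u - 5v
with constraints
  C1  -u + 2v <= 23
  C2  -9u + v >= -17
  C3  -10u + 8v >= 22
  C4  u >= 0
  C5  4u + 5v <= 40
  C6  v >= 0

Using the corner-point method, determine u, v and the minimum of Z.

Feasible corners and Z = -8u - 5v:
  (79/31, 184/31) → Z = -1552/31
  (125/49, 292/49) → Z = -2460/49
  (0, 11/4) → Z = -55/4
  (0, 8) → Z = -40

u = 125/49, v = 292/49, minimum Z = -2460/49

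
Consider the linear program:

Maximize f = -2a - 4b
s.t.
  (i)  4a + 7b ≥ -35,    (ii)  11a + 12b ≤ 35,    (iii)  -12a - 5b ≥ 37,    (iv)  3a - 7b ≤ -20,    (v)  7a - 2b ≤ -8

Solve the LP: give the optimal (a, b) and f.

a = -55/7, b = -25/49, maximum f = 870/49

Feasible corners and f = -2a - 4b:
  (-55/7, -25/49) → f = 870/49
  (-619/89, 827/89) → f = -2070/89
  (-359/99, 43/33) → f = 202/99
The feasible region is unbounded (it extends along (-7, 4), (-12, 11)), but f strictly decreases along every unbounded feasible direction, so there is no improving ray and the maximum is attained at a vertex.

At the optimal vertex, 4a + 7b = -35 and 3a - 7b = -20.
Solving simultaneously gives a = -55/7, b = -25/49.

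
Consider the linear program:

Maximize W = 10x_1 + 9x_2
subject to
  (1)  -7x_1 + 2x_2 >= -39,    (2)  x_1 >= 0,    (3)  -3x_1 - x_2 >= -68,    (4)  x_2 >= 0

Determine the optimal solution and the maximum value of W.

Extreme points and W = 10x_1 + 9x_2:
  (175/13, 359/13) → W = 4981/13
  (39/7, 0) → W = 390/7
  (0, 68) → W = 612
  (0, 0) → W = 0

x_1 = 0, x_2 = 68, maximum W = 612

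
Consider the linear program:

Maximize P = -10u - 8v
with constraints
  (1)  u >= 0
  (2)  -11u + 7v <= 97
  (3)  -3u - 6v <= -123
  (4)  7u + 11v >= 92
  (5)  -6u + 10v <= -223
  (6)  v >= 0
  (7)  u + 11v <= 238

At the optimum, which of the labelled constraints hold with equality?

Extreme points and P = -10u - 8v:
  (428/11, 23/22) → P = -4372/11
  (41, 0) → P = -410
  (4833/76, 1205/76) → P = -28985/38
  (238, 0) → P = -2380

The maximum is at (428/11, 23/22). Substituting into each constraint, equality holds for (3) and (5); the remaining constraints have slack.

(3) and (5)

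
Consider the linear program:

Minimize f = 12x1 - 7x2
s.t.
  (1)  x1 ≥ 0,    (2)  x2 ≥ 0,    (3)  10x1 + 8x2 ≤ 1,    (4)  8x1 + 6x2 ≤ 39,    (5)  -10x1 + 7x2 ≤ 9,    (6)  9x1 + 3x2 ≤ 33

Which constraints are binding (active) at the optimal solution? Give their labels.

(1) and (3)

Extreme points and f = 12x1 - 7x2:
  (0, 0) → f = 0
  (0, 1/8) → f = -7/8
  (1/10, 0) → f = 6/5

The minimum is at (0, 1/8). Substituting into each constraint, equality holds for (1) and (3); the remaining constraints have slack.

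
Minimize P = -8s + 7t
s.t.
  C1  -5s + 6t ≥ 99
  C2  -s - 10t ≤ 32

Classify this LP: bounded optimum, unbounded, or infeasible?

unbounded

From the feasible point (-591/28, -61/56), moving in the direction (6, 5) keeps every constraint satisfied while P decreases without bound.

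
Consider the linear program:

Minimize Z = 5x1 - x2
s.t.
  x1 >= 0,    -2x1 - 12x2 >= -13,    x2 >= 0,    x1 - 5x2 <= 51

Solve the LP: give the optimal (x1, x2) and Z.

x1 = 0, x2 = 13/12, minimum Z = -13/12

Feasible corners and Z = 5x1 - x2:
  (0, 13/12) → Z = -13/12
  (0, 0) → Z = 0
  (13/2, 0) → Z = 65/2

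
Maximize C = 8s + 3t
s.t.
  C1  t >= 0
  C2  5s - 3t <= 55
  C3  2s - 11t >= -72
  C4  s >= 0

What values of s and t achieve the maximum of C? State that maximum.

Extreme points and C = 8s + 3t:
  (11, 0) → C = 88
  (0, 0) → C = 0
  (821/49, 470/49) → C = 7978/49
  (0, 72/11) → C = 216/11

s = 821/49, t = 470/49, maximum C = 7978/49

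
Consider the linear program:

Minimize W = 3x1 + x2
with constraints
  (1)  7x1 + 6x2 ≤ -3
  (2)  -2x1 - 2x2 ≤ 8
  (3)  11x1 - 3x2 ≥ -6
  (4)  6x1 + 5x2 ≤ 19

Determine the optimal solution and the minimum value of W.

Vertices and W = 3x1 + x2:
  (21, -25) → W = 38
  (-15/29, 3/29) → W = -42/29
  (-9/7, -19/7) → W = -46/7

x1 = -9/7, x2 = -19/7, minimum W = -46/7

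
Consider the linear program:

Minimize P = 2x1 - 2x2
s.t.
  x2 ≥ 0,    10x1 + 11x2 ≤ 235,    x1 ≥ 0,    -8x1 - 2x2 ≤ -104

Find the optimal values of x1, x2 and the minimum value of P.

x1 = 337/34, x2 = 210/17, minimum P = -83/17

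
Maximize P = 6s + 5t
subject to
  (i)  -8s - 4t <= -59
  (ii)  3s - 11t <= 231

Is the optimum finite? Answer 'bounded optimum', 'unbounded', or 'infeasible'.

From the feasible point (1573/100, -1671/100), moving in the direction (11, 3) keeps every constraint satisfied while P increases without bound.

unbounded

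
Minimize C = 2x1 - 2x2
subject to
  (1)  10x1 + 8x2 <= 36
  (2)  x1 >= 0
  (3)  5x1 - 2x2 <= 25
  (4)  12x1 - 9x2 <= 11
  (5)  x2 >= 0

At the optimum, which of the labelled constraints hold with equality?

(1) and (2)

Extreme points and C = 2x1 - 2x2:
  (0, 9/2) → C = -9
  (206/93, 161/93) → C = 30/31
  (0, 0) → C = 0
  (11/12, 0) → C = 11/6

The minimum is at (0, 9/2). Substituting into each constraint, equality holds for (1) and (2); the remaining constraints have slack.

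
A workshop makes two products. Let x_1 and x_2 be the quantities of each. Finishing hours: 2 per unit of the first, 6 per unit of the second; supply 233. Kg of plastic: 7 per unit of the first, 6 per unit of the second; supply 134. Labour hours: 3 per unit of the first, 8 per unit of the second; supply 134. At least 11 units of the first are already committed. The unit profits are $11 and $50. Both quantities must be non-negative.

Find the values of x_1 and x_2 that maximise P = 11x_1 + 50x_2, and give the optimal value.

Vertices and P = 11x_1 + 50x_2:
  (134/7, 0) → P = 1474/7
  (11, 0) → P = 121
  (11, 19/2) → P = 596

The binding constraints are 7x_1 + 6x_2 = 134 and x_1 = 11.
Solving simultaneously gives x_1 = 11, x_2 = 19/2.

x_1 = 11, x_2 = 19/2, maximum P = 596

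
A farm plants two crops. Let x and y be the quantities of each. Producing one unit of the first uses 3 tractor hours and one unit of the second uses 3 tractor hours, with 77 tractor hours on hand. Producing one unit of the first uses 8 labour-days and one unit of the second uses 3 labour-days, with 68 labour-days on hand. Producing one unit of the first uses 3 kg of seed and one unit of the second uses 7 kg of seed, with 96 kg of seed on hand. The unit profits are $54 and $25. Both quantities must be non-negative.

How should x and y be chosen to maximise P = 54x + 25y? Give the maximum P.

x = 4, y = 12, maximum P = 516

Extreme points and P = 54x + 25y:
  (0, 0) → P = 0
  (0, 96/7) → P = 2400/7
  (17/2, 0) → P = 459
  (4, 12) → P = 516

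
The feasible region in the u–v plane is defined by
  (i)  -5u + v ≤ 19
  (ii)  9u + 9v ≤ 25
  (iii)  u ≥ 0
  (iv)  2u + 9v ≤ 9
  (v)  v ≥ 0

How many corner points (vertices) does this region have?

4

Of the 10 pairwise boundary intersections, those satisfying every inequality are:
  (16/7, 31/63)
  (25/9, 0)
  (0, 1)
  (0, 0)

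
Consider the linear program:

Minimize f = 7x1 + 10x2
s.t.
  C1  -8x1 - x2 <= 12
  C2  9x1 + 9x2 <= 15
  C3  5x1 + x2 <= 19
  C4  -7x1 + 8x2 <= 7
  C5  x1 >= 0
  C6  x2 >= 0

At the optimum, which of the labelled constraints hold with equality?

Corner points and f = 7x1 + 10x2:
  (19/45, 56/45) → f = 77/5
  (5/3, 0) → f = 35/3
  (0, 7/8) → f = 35/4
  (0, 0) → f = 0

The minimum is at (0, 0). Substituting into each constraint, equality holds for C5 and C6; the remaining constraints have slack.

C5 and C6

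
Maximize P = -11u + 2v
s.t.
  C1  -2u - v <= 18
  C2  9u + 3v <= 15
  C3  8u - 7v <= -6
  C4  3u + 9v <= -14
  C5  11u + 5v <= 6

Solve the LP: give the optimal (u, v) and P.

Vertices and P = -11u + 2v:
  (-6, -6) → P = 54
  (-148/15, 26/15) → P = 112
  (-152/93, -94/93) → P = 1484/93

u = -148/15, v = 26/15, maximum P = 112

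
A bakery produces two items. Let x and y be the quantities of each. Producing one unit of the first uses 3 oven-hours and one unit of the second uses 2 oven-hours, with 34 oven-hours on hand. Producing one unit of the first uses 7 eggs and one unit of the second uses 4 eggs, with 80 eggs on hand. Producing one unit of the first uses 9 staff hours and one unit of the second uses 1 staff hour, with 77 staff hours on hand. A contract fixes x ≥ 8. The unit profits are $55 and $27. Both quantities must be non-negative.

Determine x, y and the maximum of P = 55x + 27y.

Feasible corners and P = 55x + 27y:
  (77/9, 0) → P = 4235/9
  (8, 0) → P = 440
  (8, 5) → P = 575

x = 8, y = 5, maximum P = 575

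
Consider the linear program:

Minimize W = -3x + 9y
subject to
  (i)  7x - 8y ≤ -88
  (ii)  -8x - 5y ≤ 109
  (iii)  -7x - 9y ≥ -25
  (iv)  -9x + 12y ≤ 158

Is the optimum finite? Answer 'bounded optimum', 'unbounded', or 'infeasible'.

Extreme points and W = -3x + 9y:
  (-1312/99, -59/99) → W = 1135/33
  (-592/119, 113/17) → W = 8895/119
  (-2098/141, 283/141) → W = 2947/47
  (-34/5, 121/15) → W = 93
The feasible region has finitely many vertices and no improving ray; the minimum is 1135/33 at (-1312/99, -59/99).

bounded optimum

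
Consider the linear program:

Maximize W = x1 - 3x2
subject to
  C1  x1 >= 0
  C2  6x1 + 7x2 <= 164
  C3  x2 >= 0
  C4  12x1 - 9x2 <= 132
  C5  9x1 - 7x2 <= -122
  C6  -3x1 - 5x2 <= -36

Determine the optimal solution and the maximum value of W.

x1 = 0, x2 = 122/7, maximum W = -366/7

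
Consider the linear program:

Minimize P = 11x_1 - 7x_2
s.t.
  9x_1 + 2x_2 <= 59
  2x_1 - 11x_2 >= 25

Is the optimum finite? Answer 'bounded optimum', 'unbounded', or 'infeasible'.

unbounded

From the feasible point (699/103, -107/103), moving in the direction (-11, -2) keeps every constraint satisfied while P decreases without bound.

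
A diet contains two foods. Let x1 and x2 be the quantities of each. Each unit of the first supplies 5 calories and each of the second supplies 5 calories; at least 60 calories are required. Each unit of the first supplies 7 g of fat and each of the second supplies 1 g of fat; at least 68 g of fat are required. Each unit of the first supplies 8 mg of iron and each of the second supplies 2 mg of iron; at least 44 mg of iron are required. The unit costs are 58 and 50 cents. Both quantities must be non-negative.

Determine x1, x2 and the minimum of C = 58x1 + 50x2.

Vertices and C = 58x1 + 50x2:
  (0, 68) → C = 3400
  (12, 0) → C = 696
  (28/3, 8/3) → C = 2024/3
The feasible region is unbounded (it extends along (0, 1), (1, 0)), but C strictly increases along every unbounded feasible direction, so there is no improving ray and the minimum is attained at a vertex.

The binding constraints are 5x1 + 5x2 = 60 and 7x1 + x2 = 68.
Solving simultaneously gives x1 = 28/3, x2 = 8/3.

x1 = 28/3, x2 = 8/3, minimum C = 2024/3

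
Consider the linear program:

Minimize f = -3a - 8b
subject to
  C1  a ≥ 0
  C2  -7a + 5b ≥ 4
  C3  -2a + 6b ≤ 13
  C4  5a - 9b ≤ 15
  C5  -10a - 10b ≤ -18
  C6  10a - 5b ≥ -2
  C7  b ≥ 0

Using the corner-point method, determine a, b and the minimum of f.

a = 41/32, b = 83/32, minimum f = -787/32

Feasible corners and f = -3a - 8b:
  (41/32, 83/32) → f = -787/32
  (2/3, 26/15) → f = -238/15
  (53/50, 63/25) → f = -1167/50

The binding constraints are -7a + 5b = 4 and -2a + 6b = 13.
Solving simultaneously gives a = 41/32, b = 83/32.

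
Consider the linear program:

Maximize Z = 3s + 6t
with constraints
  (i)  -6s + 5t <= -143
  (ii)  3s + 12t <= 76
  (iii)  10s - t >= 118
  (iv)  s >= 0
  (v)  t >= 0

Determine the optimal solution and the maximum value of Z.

s = 76/3, t = 0, maximum Z = 76

Extreme points and Z = 3s + 6t:
  (2096/87, 9/29) → Z = 2150/29
  (143/6, 0) → Z = 143/2
  (76/3, 0) → Z = 76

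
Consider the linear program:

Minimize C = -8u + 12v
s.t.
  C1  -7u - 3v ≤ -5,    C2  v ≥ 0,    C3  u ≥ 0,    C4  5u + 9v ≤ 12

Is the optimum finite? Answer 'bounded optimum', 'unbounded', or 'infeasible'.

Corner points and C = -8u + 12v:
  (5/7, 0) → C = -40/7
  (3/16, 59/48) → C = 53/4
  (12/5, 0) → C = -96/5
The feasible region has finitely many vertices and no improving ray; the minimum is -96/5 at (12/5, 0).

bounded optimum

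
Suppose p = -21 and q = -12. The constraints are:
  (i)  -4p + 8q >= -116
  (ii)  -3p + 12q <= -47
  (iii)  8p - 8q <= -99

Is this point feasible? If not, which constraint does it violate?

not feasible — violates (iii)

Constraint (iii): 8p - 8q = -72, which is not ≤ -99. All other constraints are satisfied.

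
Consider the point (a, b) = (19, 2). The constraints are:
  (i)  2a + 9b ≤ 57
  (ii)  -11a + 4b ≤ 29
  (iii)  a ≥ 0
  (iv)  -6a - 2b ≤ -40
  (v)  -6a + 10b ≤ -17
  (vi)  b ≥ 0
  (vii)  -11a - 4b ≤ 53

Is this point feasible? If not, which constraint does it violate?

feasible

(i): 56 ≤ 57 ✓
(ii): -201 ≤ 29 ✓
(iii): 19 ≥ 0 ✓
(iv): -118 ≤ -40 ✓
(v): -94 ≤ -17 ✓
(vi): 2 ≥ 0 ✓
(vii): -217 ≤ 53 ✓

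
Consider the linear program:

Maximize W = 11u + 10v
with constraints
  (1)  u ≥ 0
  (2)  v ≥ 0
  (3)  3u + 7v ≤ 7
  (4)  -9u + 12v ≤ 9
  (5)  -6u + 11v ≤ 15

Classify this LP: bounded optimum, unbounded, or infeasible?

Feasible corners and W = 11u + 10v:
  (0, 0) → W = 0
  (0, 3/4) → W = 15/2
  (7/3, 0) → W = 77/3
  (7/33, 10/11) → W = 377/33
The feasible region has finitely many vertices and no improving ray; the maximum is 77/3 at (7/3, 0).

bounded optimum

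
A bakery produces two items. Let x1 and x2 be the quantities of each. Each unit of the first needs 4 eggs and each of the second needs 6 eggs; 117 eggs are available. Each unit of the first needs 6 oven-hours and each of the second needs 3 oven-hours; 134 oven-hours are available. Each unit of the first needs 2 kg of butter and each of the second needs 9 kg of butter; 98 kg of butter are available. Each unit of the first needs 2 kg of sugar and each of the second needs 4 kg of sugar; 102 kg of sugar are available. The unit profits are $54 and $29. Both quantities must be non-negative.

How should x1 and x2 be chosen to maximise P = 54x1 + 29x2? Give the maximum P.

Feasible corners and P = 54x1 + 29x2:
  (0, 0) → P = 0
  (0, 98/9) → P = 2842/9
  (67/3, 0) → P = 1206
  (19, 20/3) → P = 3658/3

The binding constraints are 6x1 + 3x2 = 134 and 2x1 + 9x2 = 98.
Solving simultaneously gives x1 = 19, x2 = 20/3.

x1 = 19, x2 = 20/3, maximum P = 3658/3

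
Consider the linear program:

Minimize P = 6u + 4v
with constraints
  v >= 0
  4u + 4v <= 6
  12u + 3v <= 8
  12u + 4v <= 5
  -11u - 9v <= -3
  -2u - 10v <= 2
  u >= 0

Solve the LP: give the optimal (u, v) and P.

Extreme points and P = 6u + 4v:
  (5/12, 0) → P = 5/2
  (3/11, 0) → P = 18/11
  (0, 5/4) → P = 5
  (0, 1/3) → P = 4/3

The binding constraints are -11u - 9v = -3 and u = 0.
Solving simultaneously gives u = 0, v = 1/3.

u = 0, v = 1/3, minimum P = 4/3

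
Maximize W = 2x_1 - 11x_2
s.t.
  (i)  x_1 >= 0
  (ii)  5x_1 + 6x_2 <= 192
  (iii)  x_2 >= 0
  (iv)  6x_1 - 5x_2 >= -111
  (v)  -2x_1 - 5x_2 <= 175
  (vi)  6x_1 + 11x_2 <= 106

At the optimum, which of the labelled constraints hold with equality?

(iii) and (vi)

Extreme points and W = 2x_1 - 11x_2:
  (0, 0) → W = 0
  (0, 106/11) → W = -106
  (53/3, 0) → W = 106/3

The maximum is at (53/3, 0). Substituting into each constraint, equality holds for (iii) and (vi); the remaining constraints have slack.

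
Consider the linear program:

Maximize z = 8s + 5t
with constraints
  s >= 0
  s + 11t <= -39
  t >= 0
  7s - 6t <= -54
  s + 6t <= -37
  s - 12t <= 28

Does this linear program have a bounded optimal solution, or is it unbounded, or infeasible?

The boundaries s + 11t = -39 and t = 0 meet at (-39, 0), but that point violates s ≥ 0. Every candidate vertex is excluded by some other constraint, so the feasible region is empty.

infeasible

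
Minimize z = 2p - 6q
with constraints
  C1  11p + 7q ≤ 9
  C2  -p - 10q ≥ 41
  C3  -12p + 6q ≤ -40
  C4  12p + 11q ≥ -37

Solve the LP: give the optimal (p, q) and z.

Feasible corners and z = 2p - 6q:
  (377/103, -460/103) → z = 3514/103
  (358/37, -515/37) → z = 3806/37
  (11/9, -38/9) → z = 250/9
  (109/102, -77/17) → z = 1495/51

The optimum lies where -p - 10q = 41 and -12p + 6q = -40.
Solving simultaneously gives p = 11/9, q = -38/9.

p = 11/9, q = -38/9, minimum z = 250/9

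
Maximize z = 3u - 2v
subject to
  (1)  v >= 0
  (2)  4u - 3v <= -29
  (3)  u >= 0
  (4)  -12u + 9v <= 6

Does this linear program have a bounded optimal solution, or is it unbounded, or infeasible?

Constraints 4u - 3v ≤ -29 and -12u + 9v ≤ 6 have parallel boundaries but demand opposite sides — no point can satisfy both, so the region is empty.

infeasible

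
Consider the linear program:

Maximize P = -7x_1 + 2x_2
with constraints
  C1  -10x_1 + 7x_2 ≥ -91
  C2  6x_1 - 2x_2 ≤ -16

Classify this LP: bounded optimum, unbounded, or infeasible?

unbounded

From the feasible point (-147/11, -353/11), moving in the direction (-7, -10) keeps every constraint satisfied while P increases without bound.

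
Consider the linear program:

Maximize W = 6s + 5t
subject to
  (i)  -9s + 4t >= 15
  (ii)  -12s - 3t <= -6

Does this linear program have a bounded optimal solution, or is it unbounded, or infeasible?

From the feasible point (-7/25, 78/25), moving in the direction (4, 9) keeps every constraint satisfied while W increases without bound.

unbounded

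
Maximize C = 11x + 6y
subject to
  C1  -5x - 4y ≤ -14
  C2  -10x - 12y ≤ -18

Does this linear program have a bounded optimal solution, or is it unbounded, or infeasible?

unbounded

From the feasible point (24/5, -5/2), moving in the direction (12, -10) keeps every constraint satisfied while C increases without bound.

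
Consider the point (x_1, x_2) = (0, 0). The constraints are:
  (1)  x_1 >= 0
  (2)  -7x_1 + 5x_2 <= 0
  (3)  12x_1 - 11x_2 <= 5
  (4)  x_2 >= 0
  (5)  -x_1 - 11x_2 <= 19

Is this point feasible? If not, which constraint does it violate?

feasible

(1): 0 ≥ 0 ✓
(2): 0 ≤ 0 ✓
(3): 0 ≤ 5 ✓
(4): 0 ≥ 0 ✓
(5): 0 ≤ 19 ✓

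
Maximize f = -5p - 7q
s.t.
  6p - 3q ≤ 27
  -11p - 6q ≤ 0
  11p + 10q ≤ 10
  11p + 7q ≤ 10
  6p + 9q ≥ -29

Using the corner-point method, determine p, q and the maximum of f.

p = 54/23, q = -99/23, maximum f = 423/23

Corner points and f = -5p - 7q:
  (54/23, -99/23) → f = 423/23
  (73/25, -79/25) → f = 188/25
  (-15/11, 5/2) → f = -235/22
  (10/11, 0) → f = -50/11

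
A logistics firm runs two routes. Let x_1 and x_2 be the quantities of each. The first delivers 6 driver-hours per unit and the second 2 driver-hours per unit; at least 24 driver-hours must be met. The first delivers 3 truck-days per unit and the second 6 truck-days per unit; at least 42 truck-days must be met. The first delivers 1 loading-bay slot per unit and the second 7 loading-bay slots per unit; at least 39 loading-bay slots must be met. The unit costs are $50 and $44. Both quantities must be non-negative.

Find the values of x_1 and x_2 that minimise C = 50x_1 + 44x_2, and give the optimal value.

Corner points and C = 50x_1 + 44x_2:
  (0, 12) → C = 528
  (39, 0) → C = 1950
  (2, 6) → C = 364
  (4, 5) → C = 420
The feasible region is unbounded (it extends along (0, 1), (1, 0)), but C strictly increases along every unbounded feasible direction, so there is no improving ray and the minimum is attained at a vertex.

The binding constraints are 6x_1 + 2x_2 = 24 and 3x_1 + 6x_2 = 42.
Solving simultaneously gives x_1 = 2, x_2 = 6.

x_1 = 2, x_2 = 6, minimum C = 364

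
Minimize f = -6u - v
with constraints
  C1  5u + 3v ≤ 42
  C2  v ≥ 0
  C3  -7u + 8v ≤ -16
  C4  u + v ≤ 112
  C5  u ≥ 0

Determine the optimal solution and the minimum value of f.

u = 42/5, v = 0, minimum f = -252/5

Corner points and f = -6u - v:
  (42/5, 0) → f = -252/5
  (384/61, 214/61) → f = -2518/61
  (16/7, 0) → f = -96/7

The optimum lies where 5u + 3v = 42 and v = 0.
Solving simultaneously gives u = 42/5, v = 0.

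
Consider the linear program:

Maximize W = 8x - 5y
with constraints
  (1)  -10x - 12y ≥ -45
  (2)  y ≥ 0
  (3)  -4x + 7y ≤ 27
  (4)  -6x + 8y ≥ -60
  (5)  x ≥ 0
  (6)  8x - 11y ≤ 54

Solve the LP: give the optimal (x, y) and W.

x = 9/2, y = 0, maximum W = 36

Corner points and W = 8x - 5y:
  (9/2, 0) → W = 36
  (0, 15/4) → W = -75/4
  (0, 0) → W = 0

The binding constraints are -10x - 12y = -45 and y = 0.
Solving simultaneously gives x = 9/2, y = 0.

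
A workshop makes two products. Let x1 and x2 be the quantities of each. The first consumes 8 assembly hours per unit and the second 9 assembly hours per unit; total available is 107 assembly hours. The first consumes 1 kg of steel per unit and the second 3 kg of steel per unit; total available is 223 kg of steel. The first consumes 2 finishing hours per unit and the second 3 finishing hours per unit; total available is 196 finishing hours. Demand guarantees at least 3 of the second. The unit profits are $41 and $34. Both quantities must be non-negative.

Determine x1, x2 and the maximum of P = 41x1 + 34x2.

x1 = 10, x2 = 3, maximum P = 512

Feasible corners and P = 41x1 + 34x2:
  (0, 107/9) → P = 3638/9
  (0, 3) → P = 102
  (10, 3) → P = 512

The binding constraints are 8x1 + 9x2 = 107 and x2 = 3.
Solving simultaneously gives x1 = 10, x2 = 3.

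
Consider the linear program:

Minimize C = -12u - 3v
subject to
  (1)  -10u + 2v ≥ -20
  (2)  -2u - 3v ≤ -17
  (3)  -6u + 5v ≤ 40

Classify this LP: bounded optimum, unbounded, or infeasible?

Vertices and C = -12u - 3v:
  (47/17, 65/17) → C = -759/17
  (90/19, 260/19) → C = -1860/19
  (-5/4, 13/2) → C = -9/2
The feasible region has finitely many vertices and no improving ray; the minimum is -1860/19 at (90/19, 260/19).

bounded optimum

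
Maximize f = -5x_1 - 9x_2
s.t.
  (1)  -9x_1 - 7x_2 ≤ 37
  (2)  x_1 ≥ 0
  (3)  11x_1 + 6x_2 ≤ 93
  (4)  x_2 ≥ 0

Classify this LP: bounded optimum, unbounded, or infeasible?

Corner points and f = -5x_1 - 9x_2:
  (0, 31/2) → f = -279/2
  (0, 0) → f = 0
  (93/11, 0) → f = -465/11
The feasible region has finitely many vertices and no improving ray; the maximum is 0 at (0, 0).

bounded optimum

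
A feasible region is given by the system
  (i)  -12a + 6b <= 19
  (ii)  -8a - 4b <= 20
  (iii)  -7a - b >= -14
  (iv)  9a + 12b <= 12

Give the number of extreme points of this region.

Of the 6 pairwise boundary intersections, those satisfying every inequality are:
  (-49/24, -11/12)
  (-26/33, 35/22)
  (19/5, -63/5)
  (52/25, -14/25)

4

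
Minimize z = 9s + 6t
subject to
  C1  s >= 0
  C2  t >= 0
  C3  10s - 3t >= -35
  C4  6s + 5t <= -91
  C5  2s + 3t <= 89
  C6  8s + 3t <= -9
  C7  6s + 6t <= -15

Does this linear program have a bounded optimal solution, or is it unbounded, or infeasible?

The boundaries s = 0 and 6s + 5t = -91 meet at (0, -91/5), but that point violates t ≥ 0. Every candidate vertex is excluded by some other constraint, so the feasible region is empty.

infeasible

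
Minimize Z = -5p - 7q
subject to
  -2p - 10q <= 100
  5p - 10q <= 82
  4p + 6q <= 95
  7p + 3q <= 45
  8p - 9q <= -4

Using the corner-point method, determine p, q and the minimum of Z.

p = -1/2, q = 97/6, minimum Z = -332/3

Corner points and Z = -5p - 7q:
  (-470/49, -396/49) → Z = 5122/49
  (-1/2, 97/6) → Z = -332/3
  (131/29, 388/87) → Z = -4681/87
The feasible region is unbounded (it extends along (-3, 2), (-5, 1)), but Z strictly increases along every unbounded feasible direction, so there is no improving ray and the minimum is attained at a vertex.

At the optimal vertex, 4p + 6q = 95 and 7p + 3q = 45.
Solving simultaneously gives p = -1/2, q = 97/6.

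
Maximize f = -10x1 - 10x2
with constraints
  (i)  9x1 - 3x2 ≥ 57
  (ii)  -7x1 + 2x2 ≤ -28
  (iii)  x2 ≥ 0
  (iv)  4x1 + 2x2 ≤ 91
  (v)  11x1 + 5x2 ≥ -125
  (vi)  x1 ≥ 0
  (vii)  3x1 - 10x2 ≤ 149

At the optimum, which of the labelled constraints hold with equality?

Corner points and f = -10x1 - 10x2:
  (19/3, 0) → f = -190/3
  (129/10, 197/10) → f = -326
  (91/4, 0) → f = -455/2

The maximum is at (19/3, 0). Substituting into each constraint, equality holds for (i) and (iii); the remaining constraints have slack.

(i) and (iii)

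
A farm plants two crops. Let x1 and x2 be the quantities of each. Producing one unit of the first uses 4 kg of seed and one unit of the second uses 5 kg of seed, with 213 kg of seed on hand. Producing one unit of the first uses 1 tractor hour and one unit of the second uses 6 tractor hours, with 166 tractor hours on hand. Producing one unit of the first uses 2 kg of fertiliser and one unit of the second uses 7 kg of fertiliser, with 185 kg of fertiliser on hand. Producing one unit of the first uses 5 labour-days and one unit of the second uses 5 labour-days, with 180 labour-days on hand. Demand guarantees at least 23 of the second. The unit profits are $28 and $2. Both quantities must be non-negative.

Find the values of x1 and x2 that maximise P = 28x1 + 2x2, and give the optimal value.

x1 = 12, x2 = 23, maximum P = 382

Corner points and P = 28x1 + 2x2:
  (0, 185/7) → P = 370/7
  (0, 23) → P = 46
  (12, 23) → P = 382

The optimum lies where 2x1 + 7x2 = 185 and x2 = 23.
Solving simultaneously gives x1 = 12, x2 = 23.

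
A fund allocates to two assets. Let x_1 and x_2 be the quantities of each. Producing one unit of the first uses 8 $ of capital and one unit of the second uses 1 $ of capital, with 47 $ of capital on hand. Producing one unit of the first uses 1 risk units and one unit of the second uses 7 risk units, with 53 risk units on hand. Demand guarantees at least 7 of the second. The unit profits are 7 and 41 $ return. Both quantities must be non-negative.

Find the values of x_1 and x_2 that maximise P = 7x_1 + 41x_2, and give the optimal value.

At the optimal vertex, x_1 + 7x_2 = 53 and x_2 = 7.
Solving simultaneously gives x_1 = 4, x_2 = 7.

x_1 = 4, x_2 = 7, maximum P = 315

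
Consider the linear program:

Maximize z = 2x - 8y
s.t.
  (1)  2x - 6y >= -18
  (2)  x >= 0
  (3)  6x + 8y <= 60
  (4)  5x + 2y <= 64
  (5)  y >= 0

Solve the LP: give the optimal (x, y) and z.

x = 10, y = 0, maximum z = 20

Vertices and z = 2x - 8y:
  (0, 3) → z = -24
  (54/13, 57/13) → z = -348/13
  (0, 0) → z = 0
  (10, 0) → z = 20

The binding constraints are 6x + 8y = 60 and y = 0.
Solving simultaneously gives x = 10, y = 0.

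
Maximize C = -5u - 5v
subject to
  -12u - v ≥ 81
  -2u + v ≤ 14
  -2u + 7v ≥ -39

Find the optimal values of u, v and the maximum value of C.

u = -137/12, v = -53/6, maximum C = 405/4

Vertices and C = -5u - 5v:
  (-95/14, 3/7) → C = 445/14
  (-264/43, -315/43) → C = 2895/43
  (-137/12, -53/6) → C = 405/4

The binding constraints are -2u + v = 14 and -2u + 7v = -39.
Solving simultaneously gives u = -137/12, v = -53/6.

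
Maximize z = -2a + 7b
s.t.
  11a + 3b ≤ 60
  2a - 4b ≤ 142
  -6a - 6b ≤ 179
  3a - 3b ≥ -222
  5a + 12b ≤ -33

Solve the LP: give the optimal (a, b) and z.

a = -325/7, b = 697/42, maximum z = 8779/42

Extreme points and z = -2a + 7b:
  (333/25, -721/25) → z = -5713/25
  (7, -17/3) → z = -161/3
  (34/9, -605/18) → z = -1457/6
  (-325/7, 697/42) → z = 8779/42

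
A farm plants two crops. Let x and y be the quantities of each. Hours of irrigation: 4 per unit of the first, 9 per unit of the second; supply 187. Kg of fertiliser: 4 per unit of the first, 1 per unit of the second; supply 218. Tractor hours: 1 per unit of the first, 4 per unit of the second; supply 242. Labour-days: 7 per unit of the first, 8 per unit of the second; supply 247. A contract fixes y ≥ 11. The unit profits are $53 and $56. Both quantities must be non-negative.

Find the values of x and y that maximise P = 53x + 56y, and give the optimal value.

x = 22, y = 11, maximum P = 1782

Vertices and P = 53x + 56y:
  (0, 187/9) → P = 10472/9
  (0, 11) → P = 616
  (22, 11) → P = 1782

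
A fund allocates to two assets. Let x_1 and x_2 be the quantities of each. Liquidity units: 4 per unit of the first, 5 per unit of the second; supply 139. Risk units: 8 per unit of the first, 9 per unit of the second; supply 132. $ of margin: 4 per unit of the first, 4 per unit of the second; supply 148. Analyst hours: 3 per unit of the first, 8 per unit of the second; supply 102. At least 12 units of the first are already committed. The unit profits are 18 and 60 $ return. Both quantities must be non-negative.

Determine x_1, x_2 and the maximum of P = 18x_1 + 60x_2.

Corner points and P = 18x_1 + 60x_2:
  (33/2, 0) → P = 297
  (12, 0) → P = 216
  (12, 4) → P = 456

The binding constraints are 8x_1 + 9x_2 = 132 and x_1 = 12.
Solving simultaneously gives x_1 = 12, x_2 = 4.

x_1 = 12, x_2 = 4, maximum P = 456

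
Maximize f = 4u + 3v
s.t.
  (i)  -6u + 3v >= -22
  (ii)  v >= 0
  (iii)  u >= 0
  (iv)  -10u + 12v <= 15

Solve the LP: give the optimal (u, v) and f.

Vertices and f = 4u + 3v:
  (11/3, 0) → f = 44/3
  (103/14, 155/21) → f = 361/7
  (0, 0) → f = 0
  (0, 5/4) → f = 15/4

The binding constraints are -6u + 3v = -22 and -10u + 12v = 15.
Solving simultaneously gives u = 103/14, v = 155/21.

u = 103/14, v = 155/21, maximum f = 361/7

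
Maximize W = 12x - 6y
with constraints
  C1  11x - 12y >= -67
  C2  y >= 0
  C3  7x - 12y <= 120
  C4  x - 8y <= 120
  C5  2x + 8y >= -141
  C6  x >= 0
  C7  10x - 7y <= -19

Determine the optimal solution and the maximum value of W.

x = 241/43, y = 461/43, maximum W = 126/43

Feasible corners and W = 12x - 6y:
  (0, 67/12) → W = -67/2
  (241/43, 461/43) → W = 126/43
  (0, 19/7) → W = -114/7

The binding constraints are 11x - 12y = -67 and 10x - 7y = -19.
Solving simultaneously gives x = 241/43, y = 461/43.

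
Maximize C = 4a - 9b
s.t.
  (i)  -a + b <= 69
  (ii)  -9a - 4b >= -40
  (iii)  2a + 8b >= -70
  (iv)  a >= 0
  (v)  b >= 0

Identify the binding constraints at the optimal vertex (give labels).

Feasible corners and C = 4a - 9b:
  (0, 10) → C = -90
  (40/9, 0) → C = 160/9
  (0, 0) → C = 0

The maximum is at (40/9, 0). Substituting into each constraint, equality holds for (ii) and (v); the remaining constraints have slack.

(ii) and (v)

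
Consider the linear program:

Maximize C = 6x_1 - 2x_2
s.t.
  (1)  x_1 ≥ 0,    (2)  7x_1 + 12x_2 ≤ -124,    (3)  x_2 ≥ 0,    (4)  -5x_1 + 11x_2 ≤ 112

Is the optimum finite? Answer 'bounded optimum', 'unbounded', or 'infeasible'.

infeasible

The boundaries x_1 = 0 and 7x_1 + 12x_2 = -124 meet at (0, -31/3), but that point violates x_2 ≥ 0. Every candidate vertex is excluded by some other constraint, so the feasible region is empty.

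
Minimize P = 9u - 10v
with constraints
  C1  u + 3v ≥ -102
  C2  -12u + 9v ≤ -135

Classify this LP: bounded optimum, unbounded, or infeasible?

From the feasible point (-57/5, -151/5), moving in the direction (9, 12) keeps every constraint satisfied while P decreases without bound.

unbounded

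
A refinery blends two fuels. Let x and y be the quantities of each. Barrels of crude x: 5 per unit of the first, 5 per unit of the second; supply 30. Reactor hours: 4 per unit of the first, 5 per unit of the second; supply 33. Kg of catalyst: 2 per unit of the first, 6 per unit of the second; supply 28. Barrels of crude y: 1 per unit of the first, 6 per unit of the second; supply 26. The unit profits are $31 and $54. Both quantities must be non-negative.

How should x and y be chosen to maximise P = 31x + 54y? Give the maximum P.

x = 2, y = 4, maximum P = 278

Extreme points and P = 31x + 54y:
  (0, 0) → P = 0
  (0, 13/3) → P = 234
  (6, 0) → P = 186
  (2, 4) → P = 278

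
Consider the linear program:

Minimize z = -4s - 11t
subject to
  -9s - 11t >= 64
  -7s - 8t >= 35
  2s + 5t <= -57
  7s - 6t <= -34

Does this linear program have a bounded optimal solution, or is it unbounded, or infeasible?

unbounded

From the feasible point (-512/47, -331/47), moving in the direction (-5, 2) keeps every constraint satisfied while z decreases without bound.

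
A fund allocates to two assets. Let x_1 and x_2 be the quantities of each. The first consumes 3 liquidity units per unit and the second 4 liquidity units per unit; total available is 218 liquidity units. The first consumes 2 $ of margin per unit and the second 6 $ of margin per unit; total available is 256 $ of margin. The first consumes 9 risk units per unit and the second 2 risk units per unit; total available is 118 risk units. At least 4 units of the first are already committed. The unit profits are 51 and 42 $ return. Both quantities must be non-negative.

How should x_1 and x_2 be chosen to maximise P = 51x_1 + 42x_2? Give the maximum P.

The binding constraints are 9x_1 + 2x_2 = 118 and x_1 = 4.
Solving simultaneously gives x_1 = 4, x_2 = 41.

x_1 = 4, x_2 = 41, maximum P = 1926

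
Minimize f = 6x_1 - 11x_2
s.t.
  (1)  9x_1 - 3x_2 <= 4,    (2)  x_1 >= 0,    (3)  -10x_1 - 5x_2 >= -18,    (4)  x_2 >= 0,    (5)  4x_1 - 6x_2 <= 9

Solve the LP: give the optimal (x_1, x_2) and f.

Extreme points and f = 6x_1 - 11x_2:
  (74/75, 122/75) → f = -898/75
  (4/9, 0) → f = 8/3
  (0, 18/5) → f = -198/5
  (0, 0) → f = 0

x_1 = 0, x_2 = 18/5, minimum f = -198/5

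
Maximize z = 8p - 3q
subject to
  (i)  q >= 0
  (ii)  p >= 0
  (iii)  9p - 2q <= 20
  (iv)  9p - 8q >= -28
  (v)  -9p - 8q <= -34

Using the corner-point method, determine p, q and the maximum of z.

p = 38/15, q = 7/5, maximum z = 241/15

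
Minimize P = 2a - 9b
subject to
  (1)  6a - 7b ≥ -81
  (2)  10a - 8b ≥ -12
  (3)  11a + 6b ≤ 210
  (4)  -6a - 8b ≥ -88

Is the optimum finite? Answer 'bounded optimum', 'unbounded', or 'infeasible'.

Corner points and P = 2a - 9b:
  (19/4, 119/16) → P = -919/16
  (288/13, -73/13) → P = 1233/13
The feasible region has finitely many vertices and no improving ray; the minimum is -919/16 at (19/4, 119/16).

bounded optimum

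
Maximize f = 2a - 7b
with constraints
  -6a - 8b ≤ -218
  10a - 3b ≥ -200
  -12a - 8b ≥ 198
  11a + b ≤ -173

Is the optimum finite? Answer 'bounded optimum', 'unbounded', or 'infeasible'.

The boundaries -6a - 8b = -218 and -12a - 8b = 198 meet at (-208/3, 317/4), but that point violates 10a - 3b ≥ -200. Every candidate vertex is excluded by some other constraint, so the feasible region is empty.

infeasible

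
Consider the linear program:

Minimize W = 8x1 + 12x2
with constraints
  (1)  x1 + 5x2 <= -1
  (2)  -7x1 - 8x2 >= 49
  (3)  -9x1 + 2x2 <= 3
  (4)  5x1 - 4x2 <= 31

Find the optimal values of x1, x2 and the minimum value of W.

Feasible corners and W = 8x1 + 12x2:
  (-61/43, -210/43) → W = -3008/43
  (13/17, -231/34) → W = -1282/17
  (-37/13, -147/13) → W = -2060/13

The binding constraints are -9x1 + 2x2 = 3 and 5x1 - 4x2 = 31.
Solving simultaneously gives x1 = -37/13, x2 = -147/13.

x1 = -37/13, x2 = -147/13, minimum W = -2060/13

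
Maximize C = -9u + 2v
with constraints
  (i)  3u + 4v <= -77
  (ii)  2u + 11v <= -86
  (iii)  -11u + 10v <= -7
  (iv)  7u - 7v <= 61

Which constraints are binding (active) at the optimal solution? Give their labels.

(iii) and (iv)

Extreme points and C = -9u + 2v:
  (-371/37, -434/37) → C = 2471/37
  (-295/49, -722/49) → C = 173/7
  (-561/7, -622/7) → C = 3805/7

The maximum is at (-561/7, -622/7). Substituting into each constraint, equality holds for (iii) and (iv); the remaining constraints have slack.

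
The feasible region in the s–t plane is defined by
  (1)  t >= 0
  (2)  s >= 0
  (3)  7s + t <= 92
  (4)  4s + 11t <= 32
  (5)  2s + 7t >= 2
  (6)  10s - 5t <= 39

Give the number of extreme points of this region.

Pairwise boundary intersections that survive every other constraint:
  (1, 0)
  (39/10, 0)
  (0, 32/11)
  (0, 2/7)
  (589/130, 82/65)

5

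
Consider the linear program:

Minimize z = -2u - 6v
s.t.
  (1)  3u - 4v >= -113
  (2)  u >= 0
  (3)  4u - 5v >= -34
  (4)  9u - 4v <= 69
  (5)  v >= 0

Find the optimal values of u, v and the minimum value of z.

u = 481/29, v = 582/29, minimum z = -4454/29

Vertices and z = -2u - 6v:
  (0, 34/5) → z = -204/5
  (0, 0) → z = 0
  (481/29, 582/29) → z = -4454/29
  (23/3, 0) → z = -46/3

The binding constraints are 4u - 5v = -34 and 9u - 4v = 69.
Solving simultaneously gives u = 481/29, v = 582/29.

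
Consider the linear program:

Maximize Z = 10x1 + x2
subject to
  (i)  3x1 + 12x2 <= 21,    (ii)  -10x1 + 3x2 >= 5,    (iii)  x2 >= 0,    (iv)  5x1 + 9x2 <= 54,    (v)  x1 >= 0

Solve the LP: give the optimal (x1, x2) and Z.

x1 = 1/43, x2 = 75/43, maximum Z = 85/43

Vertices and Z = 10x1 + x2:
  (1/43, 75/43) → Z = 85/43
  (0, 7/4) → Z = 7/4
  (0, 5/3) → Z = 5/3

At the optimal vertex, 3x1 + 12x2 = 21 and -10x1 + 3x2 = 5.
Solving simultaneously gives x1 = 1/43, x2 = 75/43.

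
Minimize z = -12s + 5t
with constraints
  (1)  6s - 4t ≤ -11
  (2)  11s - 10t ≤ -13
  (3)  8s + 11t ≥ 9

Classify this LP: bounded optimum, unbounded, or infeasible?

unbounded

From the feasible point (-85/98, 71/49), moving in the direction (4, 6) keeps every constraint satisfied while z decreases without bound.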